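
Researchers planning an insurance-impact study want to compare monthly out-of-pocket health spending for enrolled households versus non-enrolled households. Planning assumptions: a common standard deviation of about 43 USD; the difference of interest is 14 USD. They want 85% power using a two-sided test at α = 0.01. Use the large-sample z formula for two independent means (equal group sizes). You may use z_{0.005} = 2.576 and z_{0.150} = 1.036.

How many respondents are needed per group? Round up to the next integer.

n = 247 per group

n = (z_{α/2} + z_β)² · (σ₁² + σ₂²) / δ²
  = (2.576 + 1.036)² · (2·43² = 3698) / 14²
  = 13.0465 · 3698 / 196
  = 246.15
Round up → n = 247 per group.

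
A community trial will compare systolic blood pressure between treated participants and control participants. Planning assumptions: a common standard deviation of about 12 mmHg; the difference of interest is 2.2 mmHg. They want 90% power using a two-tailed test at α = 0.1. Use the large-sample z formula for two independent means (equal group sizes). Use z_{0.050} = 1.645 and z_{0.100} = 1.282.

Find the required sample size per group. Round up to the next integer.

n = (z_{α/2} + z_β)² · (σ₁² + σ₂²) / δ²
  = (1.645 + 1.282)² · (2·12² = 288) / 2.2²
  = 8.5673 · 288 / 4.84
  = 509.79
Round up → n = 510 per group.

n = 510 per group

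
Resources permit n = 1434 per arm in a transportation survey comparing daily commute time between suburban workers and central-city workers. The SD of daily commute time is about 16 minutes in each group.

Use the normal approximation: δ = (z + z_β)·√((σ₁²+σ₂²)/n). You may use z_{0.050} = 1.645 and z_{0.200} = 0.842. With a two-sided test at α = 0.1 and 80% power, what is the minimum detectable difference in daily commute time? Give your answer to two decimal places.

Minimum detectable difference ≈ 1.49 minutes

δ = (z_{α/2} + z_β) · √((σ₁²+σ₂²)/n)
  = (1.645 + 0.842) · √(512/1434)
  = 2.487 · √0.35704
  = 2.487 · 0.5975
  = 1.4861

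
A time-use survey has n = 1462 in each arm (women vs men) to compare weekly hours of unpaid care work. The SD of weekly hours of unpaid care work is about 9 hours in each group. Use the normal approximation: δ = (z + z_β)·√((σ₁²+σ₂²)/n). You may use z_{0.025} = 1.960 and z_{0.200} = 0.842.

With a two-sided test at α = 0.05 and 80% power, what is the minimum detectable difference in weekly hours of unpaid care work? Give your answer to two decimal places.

δ = (z_{α/2} + z_β) · √((σ₁²+σ₂²)/n)
  = (1.960 + 0.842) · √(162/1462)
  = 2.802 · √0.11081
  = 2.802 · 0.3329
  = 0.9327

Minimum detectable difference ≈ 0.93 hours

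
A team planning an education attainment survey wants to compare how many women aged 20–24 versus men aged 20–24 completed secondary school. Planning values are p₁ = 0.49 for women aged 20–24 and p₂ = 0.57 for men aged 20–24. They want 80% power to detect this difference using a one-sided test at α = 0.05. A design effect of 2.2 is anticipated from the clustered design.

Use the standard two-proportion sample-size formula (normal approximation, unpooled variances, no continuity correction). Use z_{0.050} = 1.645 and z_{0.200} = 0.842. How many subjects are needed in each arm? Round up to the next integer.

n = 1053 per group

n = (z_α + z_β)² · [p₁(1−p₁) + p₂(1−p₂)] / (p₁ − p₂)²
  = (1.645 + 0.842)² · (0.49·0.51 + 0.57·0.43) / (-0.08)²
  = (2.487)² · (0.2499 + 0.2451) / 0.0064
  = 6.1852 · 0.4950 / 0.0064
  = 478.38
Design effect: 2.2 × 478.38 = 1052.45.
Round up → n = 1053 per group.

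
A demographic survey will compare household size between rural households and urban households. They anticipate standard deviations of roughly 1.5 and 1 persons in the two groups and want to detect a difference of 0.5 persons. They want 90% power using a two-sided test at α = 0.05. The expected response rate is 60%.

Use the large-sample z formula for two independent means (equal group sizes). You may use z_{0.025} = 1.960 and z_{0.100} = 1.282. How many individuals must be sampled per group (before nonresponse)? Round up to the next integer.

n = (z_{α/2} + z_β)² · (σ₁² + σ₂²) / δ²
  = (1.960 + 1.282)² · (1.5² + 1² = 3.25) / 0.5²
  = 10.5106 · 3.25 / 0.25
  = 136.64
Adjust for 60% response: 136.64 / 0.60 = 227.73.
Round up → n = 228 per group.

n = 228 per group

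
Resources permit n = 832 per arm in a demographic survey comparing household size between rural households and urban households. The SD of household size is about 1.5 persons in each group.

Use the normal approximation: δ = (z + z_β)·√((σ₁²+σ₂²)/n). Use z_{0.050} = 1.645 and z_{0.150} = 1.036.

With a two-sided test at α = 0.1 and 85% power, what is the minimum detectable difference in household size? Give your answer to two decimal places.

δ = (z_{α/2} + z_β) · √((σ₁²+σ₂²)/n)
  = (1.645 + 1.036) · √(4.5/832)
  = 2.681 · √0.00541
  = 2.681 · 0.0735
  = 0.1972

Minimum detectable difference ≈ 0.20 persons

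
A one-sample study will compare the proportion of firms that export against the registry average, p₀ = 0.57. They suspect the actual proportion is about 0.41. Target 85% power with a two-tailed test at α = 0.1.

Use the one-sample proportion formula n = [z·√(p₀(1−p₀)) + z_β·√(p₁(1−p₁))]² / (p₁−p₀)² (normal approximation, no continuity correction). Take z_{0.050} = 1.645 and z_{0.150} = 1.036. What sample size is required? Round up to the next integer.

n = [z_{α/2}·√(p₀q₀) + z_β·√(p₁q₁)]² / (p₁ − p₀)²
  = [1.645·√(0.57·0.43) + 1.036·√(0.41·0.59)]² / (-0.16)²
  = [1.645·0.4951 + 1.036·0.4918]² / 0.0256
  = [1.3239]² / 0.0256
  = 68.47
Round up → n = 69.

n = 69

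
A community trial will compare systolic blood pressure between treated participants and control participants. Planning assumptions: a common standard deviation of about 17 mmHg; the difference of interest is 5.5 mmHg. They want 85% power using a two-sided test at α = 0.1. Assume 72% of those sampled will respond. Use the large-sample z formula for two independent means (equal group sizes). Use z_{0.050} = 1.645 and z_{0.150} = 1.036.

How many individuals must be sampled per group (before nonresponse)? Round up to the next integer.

n = 191 per group

n = (z_{α/2} + z_β)² · (σ₁² + σ₂²) / δ²
  = (1.645 + 1.036)² · (2·17² = 578) / 5.5²
  = 7.1878 · 578 / 30.25
  = 137.34
Adjust for 72% response: 137.34 / 0.72 = 190.75.
Round up → n = 191 per group.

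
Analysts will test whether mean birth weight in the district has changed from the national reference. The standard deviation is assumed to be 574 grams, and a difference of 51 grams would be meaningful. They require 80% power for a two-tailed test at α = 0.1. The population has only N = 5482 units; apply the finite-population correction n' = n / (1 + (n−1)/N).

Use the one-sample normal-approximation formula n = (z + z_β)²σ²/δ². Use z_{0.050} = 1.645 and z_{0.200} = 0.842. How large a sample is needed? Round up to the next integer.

n = 686

n = (z_{α/2} + z_β)² · σ² / δ²
  = (1.645 + 0.842)² · 574² / 51²
  = 6.1852 · 329476 / 2601
  = 783.49
Finite-population correction (N = 5482): 783.49 / (1 + (783.49 − 1)/5482) = 685.63.
Round up → n = 686.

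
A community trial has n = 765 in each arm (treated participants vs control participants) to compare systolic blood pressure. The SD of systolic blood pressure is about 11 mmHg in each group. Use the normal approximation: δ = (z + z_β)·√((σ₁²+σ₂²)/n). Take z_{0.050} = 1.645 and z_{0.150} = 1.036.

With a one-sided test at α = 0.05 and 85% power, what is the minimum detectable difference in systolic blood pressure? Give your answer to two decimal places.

δ = (z_α + z_β) · √((σ₁²+σ₂²)/n)
  = (1.645 + 1.036) · √(242/765)
  = 2.681 · √0.31634
  = 2.681 · 0.5624
  = 1.5079

Minimum detectable difference ≈ 1.51 mmHg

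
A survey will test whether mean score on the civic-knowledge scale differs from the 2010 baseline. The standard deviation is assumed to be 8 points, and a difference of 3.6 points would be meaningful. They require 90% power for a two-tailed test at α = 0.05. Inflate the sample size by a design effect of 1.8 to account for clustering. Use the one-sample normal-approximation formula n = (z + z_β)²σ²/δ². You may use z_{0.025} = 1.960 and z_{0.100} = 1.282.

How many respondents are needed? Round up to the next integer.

n = (z_{α/2} + z_β)² · σ² / δ²
  = (1.960 + 1.282)² · 8² / 3.6²
  = 10.5106 · 64 / 12.96
  = 51.90
Design effect: 1.8 × 51.90 = 93.43.
Round up → n = 94.

n = 94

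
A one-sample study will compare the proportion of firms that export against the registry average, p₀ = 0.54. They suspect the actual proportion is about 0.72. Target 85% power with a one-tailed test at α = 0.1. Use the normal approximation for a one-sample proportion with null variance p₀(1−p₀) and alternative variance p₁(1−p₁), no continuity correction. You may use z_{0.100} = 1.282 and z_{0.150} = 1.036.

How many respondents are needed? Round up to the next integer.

n = [z_α·√(p₀q₀) + z_β·√(p₁q₁)]² / (p₁ − p₀)²
  = [1.282·√(0.54·0.46) + 1.036·√(0.72·0.28)]² / (0.18)²
  = [1.282·0.4984 + 1.036·0.4490]² / 0.0324
  = [1.1041]² / 0.0324
  = 37.63
Round up → n = 38.

n = 38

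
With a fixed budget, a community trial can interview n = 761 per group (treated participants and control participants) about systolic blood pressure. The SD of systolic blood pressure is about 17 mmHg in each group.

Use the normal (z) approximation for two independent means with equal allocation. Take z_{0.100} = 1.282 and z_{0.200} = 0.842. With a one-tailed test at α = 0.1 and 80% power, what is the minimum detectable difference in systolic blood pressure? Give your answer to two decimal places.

δ = (z_α + z_β) · √((σ₁²+σ₂²)/n)
  = (1.282 + 0.842) · √(578/761)
  = 2.124 · √0.75953
  = 2.124 · 0.8715
  = 1.8511

Minimum detectable difference ≈ 1.85 mmHg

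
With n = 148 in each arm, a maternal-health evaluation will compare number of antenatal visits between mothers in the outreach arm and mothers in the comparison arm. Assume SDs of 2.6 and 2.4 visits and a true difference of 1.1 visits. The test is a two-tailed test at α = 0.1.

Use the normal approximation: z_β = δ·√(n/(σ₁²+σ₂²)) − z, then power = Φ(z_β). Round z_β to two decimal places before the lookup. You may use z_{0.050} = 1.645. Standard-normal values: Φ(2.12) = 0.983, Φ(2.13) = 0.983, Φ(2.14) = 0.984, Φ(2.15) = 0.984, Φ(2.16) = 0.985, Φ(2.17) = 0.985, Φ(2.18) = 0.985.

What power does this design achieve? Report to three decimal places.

z_β = δ·√(n/(σ₁²+σ₂²)) − z_{α/2}
    = 1.1 · √(148/12.52) − 1.645
    = 1.1 · 3.43818 − 1.645
    = 3.7820 − 1.645 = 2.1370 → 2.14
Power = Φ(2.14) = 0.984.

Power ≈ 0.984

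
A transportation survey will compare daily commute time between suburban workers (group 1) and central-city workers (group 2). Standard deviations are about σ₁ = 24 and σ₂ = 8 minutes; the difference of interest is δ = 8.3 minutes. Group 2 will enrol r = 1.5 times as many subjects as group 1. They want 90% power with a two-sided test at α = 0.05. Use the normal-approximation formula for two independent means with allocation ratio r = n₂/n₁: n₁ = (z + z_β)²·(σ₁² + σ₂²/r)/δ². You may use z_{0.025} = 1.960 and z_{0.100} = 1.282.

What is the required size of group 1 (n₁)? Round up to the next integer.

n₁ = 95

n₁ = (z_{α/2} + z_β)² · (σ₁² + σ₂²/r) / δ²
   = (1.960 + 1.282)² · (24² + 8²/1.5) / 8.3²
   = 10.5106 · (576 + 42.6667) / 68.89
   = 10.5106 · 618.6667 / 68.89
   = 94.39
Round up → n₁ = 95; n₂ = r·n₁ = 1.5 × 95 = 143.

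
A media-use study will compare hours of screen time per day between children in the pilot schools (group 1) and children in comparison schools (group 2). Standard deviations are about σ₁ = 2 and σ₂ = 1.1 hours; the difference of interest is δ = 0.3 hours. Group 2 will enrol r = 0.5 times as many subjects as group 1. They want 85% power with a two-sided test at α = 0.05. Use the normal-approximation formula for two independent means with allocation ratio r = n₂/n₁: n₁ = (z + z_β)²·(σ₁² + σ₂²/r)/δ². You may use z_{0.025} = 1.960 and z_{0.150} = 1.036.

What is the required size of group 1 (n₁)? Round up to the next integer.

n₁ = (z_{α/2} + z_β)² · (σ₁² + σ₂²/r) / δ²
   = (1.960 + 1.036)² · (2² + 1.1²/0.5) / 0.3²
   = 8.9760 · (4 + 2.42) / 0.09
   = 8.9760 · 6.42 / 0.09
   = 640.29
Round up → n₁ = 641; n₂ = r·n₁ = 0.5 × 641 = 321.

n₁ = 641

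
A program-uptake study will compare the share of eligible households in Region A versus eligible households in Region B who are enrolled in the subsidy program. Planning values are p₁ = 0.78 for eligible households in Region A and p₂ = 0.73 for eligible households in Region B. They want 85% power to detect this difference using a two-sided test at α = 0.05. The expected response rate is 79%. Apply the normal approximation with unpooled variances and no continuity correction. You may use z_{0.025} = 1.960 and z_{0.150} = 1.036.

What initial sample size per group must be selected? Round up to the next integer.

n = (z_{α/2} + z_β)² · [p₁(1−p₁) + p₂(1−p₂)] / (p₁ − p₂)²
  = (1.960 + 1.036)² · (0.78·0.22 + 0.73·0.27) / (0.05)²
  = (2.996)² · (0.1716 + 0.1971) / 0.0025
  = 8.9760 · 0.3687 / 0.0025
  = 1323.78
Adjust for 79% response: 1323.78 / 0.79 = 1675.67.
Round up → n = 1676 per group.

n = 1676 per group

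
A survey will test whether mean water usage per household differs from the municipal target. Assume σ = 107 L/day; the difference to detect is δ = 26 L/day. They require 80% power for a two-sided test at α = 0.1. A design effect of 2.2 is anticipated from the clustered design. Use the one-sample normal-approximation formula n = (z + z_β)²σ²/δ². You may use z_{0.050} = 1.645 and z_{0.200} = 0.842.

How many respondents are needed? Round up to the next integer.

n = 231

n = (z_{α/2} + z_β)² · σ² / δ²
  = (1.645 + 0.842)² · 107² / 26²
  = 6.1852 · 11449 / 676
  = 104.75
Design effect: 2.2 × 104.75 = 230.46.
Round up → n = 231.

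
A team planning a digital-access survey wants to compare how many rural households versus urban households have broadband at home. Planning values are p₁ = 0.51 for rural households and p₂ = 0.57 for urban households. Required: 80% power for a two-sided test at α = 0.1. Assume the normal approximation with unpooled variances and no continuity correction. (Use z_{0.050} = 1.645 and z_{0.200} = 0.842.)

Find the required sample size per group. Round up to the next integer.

n = (z_{α/2} + z_β)² · [p₁(1−p₁) + p₂(1−p₂)] / (p₁ − p₂)²
  = (1.645 + 0.842)² · (0.51·0.49 + 0.57·0.43) / (-0.06)²
  = (2.487)² · (0.2499 + 0.2451) / 0.0036
  = 6.1852 · 0.4950 / 0.0036
  = 850.46
Round up → n = 851 per group.

n = 851 per group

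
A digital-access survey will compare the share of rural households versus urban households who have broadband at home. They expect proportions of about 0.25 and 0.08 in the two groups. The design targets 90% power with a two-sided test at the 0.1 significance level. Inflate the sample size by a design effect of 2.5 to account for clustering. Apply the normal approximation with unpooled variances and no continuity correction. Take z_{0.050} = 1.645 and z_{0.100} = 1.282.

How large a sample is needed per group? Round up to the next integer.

n = 194 per group

n = (z_{α/2} + z_β)² · [p₁(1−p₁) + p₂(1−p₂)] / (p₁ − p₂)²
  = (1.645 + 1.282)² · (0.25·0.75 + 0.08·0.92) / (0.17)²
  = (2.927)² · (0.1875 + 0.0736) / 0.0289
  = 8.5673 · 0.2611 / 0.0289
  = 77.40
Design effect: 2.5 × 77.40 = 193.51.
Round up → n = 194 per group.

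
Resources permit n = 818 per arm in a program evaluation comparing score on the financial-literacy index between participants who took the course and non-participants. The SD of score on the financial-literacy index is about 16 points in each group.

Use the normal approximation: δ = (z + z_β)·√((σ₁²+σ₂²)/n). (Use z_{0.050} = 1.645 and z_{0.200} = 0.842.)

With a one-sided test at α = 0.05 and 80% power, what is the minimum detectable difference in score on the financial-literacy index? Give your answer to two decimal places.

δ = (z_α + z_β) · √((σ₁²+σ₂²)/n)
  = (1.645 + 0.842) · √(512/818)
  = 2.487 · √0.62592
  = 2.487 · 0.7911
  = 1.9676

Minimum detectable difference ≈ 1.97 points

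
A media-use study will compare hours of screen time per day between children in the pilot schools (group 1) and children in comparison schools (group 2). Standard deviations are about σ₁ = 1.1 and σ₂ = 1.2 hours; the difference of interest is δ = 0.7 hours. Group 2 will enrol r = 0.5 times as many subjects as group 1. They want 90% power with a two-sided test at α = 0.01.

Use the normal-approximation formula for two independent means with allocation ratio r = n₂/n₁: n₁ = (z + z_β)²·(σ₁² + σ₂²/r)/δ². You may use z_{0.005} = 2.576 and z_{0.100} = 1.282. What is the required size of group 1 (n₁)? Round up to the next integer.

n₁ = (z_{α/2} + z_β)² · (σ₁² + σ₂²/r) / δ²
   = (2.576 + 1.282)² · (1.1² + 1.2²/0.5) / 0.7²
   = 14.8842 · (1.21 + 2.88) / 0.49
   = 14.8842 · 4.09 / 0.49
   = 124.24
Round up → n₁ = 125; n₂ = r·n₁ = 0.5 × 125 = 63.

n₁ = 125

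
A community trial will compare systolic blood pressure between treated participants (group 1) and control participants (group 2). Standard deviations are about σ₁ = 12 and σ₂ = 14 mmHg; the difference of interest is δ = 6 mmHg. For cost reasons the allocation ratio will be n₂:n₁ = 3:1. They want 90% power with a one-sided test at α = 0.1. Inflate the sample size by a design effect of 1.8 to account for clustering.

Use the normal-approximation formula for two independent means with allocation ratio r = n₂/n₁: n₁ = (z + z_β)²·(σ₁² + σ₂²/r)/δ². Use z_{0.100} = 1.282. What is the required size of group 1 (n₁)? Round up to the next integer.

n₁ = 69

n₁ = (z_α + z_β)² · (σ₁² + σ₂²/r) / δ²
   = (1.282 + 1.282)² · (12² + 14²/3) / 6²
   = 6.5741 · (144 + 65.3333) / 36
   = 6.5741 · 209.3333 / 36
   = 38.23
Design effect: 1.8 × 38.23 = 68.81.
Round up → n₁ = 69; n₂ = r·n₁ = 3 × 69 = 207.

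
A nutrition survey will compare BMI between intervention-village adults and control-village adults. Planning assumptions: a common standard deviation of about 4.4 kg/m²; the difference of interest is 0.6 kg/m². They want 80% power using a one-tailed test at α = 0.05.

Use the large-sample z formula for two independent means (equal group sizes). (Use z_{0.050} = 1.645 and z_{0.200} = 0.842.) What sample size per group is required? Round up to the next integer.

n = (z_α + z_β)² · (σ₁² + σ₂²) / δ²
  = (1.645 + 0.842)² · (2·4.4² = 38.72) / 0.6²
  = 6.1852 · 38.72 / 0.36
  = 665.25
Round up → n = 666 per group.

n = 666 per group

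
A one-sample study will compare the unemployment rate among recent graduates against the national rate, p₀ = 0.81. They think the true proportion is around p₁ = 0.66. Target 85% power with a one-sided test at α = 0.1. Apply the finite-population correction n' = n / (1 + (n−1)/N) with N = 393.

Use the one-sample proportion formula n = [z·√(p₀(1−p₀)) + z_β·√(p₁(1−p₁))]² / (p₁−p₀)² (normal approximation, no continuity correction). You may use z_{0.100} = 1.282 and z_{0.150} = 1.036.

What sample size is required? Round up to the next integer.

n = 40

n = [z_α·√(p₀q₀) + z_β·√(p₁q₁)]² / (p₁ − p₀)²
  = [1.282·√(0.81·0.19) + 1.036·√(0.66·0.34)]² / (-0.15)²
  = [1.282·0.3923 + 1.036·0.4737]² / 0.0225
  = [0.9937]² / 0.0225
  = 43.89
Finite-population correction (N = 393): 43.89 / (1 + (43.89 − 1)/393) = 39.57.
Round up → n = 40.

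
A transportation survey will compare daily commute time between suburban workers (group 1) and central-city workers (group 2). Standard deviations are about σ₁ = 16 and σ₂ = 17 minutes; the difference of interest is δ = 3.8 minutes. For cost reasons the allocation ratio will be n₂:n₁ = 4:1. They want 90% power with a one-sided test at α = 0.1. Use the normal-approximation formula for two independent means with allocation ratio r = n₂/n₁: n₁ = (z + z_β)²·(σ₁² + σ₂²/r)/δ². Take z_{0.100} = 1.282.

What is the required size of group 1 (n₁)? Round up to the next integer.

n₁ = (z_α + z_β)² · (σ₁² + σ₂²/r) / δ²
   = (1.282 + 1.282)² · (16² + 17²/4) / 3.8²
   = 6.5741 · (256 + 72.25) / 14.44
   = 6.5741 · 328.25 / 14.44
   = 149.44
Round up → n₁ = 150; n₂ = r·n₁ = 4 × 150 = 600.

n₁ = 150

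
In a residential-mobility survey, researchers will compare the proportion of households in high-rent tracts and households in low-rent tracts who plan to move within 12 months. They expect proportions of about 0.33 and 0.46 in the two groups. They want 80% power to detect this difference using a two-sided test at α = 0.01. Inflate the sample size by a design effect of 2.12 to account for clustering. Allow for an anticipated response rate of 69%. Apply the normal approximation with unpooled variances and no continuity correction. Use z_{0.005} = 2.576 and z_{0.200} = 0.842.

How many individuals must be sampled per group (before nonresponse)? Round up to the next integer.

n = (z_{α/2} + z_β)² · [p₁(1−p₁) + p₂(1−p₂)] / (p₁ − p₂)²
  = (2.576 + 0.842)² · (0.33·0.67 + 0.46·0.54) / (-0.13)²
  = (3.418)² · (0.2211 + 0.2484) / 0.0169
  = 11.6827 · 0.4695 / 0.0169
  = 324.56
Design effect: 2.12 × 324.56 = 688.06.
Adjust for 69% response: 688.06 / 0.69 = 997.19.
Round up → n = 998 per group.

n = 998 per group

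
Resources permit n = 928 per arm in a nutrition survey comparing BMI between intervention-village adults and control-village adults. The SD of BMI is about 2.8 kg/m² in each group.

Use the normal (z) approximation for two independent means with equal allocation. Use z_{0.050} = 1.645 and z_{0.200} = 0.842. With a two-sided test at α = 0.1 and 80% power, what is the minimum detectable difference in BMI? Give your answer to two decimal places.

Minimum detectable difference ≈ 0.32 kg/m²

δ = (z_{α/2} + z_β) · √((σ₁²+σ₂²)/n)
  = (1.645 + 0.842) · √(15.68/928)
  = 2.487 · √0.0169
  = 2.487 · 0.1300
  = 0.3233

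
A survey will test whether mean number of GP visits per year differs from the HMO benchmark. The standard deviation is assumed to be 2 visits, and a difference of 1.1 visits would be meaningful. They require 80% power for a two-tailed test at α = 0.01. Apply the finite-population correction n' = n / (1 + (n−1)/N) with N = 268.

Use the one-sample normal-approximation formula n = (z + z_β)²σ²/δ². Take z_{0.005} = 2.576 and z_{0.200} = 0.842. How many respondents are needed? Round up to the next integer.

n = (z_{α/2} + z_β)² · σ² / δ²
  = (2.576 + 0.842)² · 2² / 1.1²
  = 11.6827 · 4 / 1.21
  = 38.62
Finite-population correction (N = 268): 38.62 / (1 + (38.62 − 1)/268) = 33.87.
Round up → n = 34.

n = 34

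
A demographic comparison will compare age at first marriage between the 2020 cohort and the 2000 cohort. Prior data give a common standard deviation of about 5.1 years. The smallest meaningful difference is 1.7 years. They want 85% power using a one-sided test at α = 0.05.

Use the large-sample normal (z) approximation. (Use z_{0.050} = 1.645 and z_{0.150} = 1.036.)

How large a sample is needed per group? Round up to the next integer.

n = 130 per group

n = (z_α + z_β)² · (σ₁² + σ₂²) / δ²
  = (1.645 + 1.036)² · (2·5.1² = 52.02) / 1.7²
  = 7.1878 · 52.02 / 2.89
  = 129.38
Round up → n = 130 per group.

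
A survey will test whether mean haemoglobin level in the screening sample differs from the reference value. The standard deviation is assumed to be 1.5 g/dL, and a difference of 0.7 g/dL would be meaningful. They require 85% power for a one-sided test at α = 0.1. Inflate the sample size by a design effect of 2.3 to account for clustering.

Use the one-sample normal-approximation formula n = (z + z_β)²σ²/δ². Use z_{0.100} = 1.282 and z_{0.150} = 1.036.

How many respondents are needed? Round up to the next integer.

n = (z_α + z_β)² · σ² / δ²
  = (1.282 + 1.036)² · 1.5² / 0.7²
  = 5.3731 · 2.25 / 0.49
  = 24.67
Design effect: 2.3 × 24.67 = 56.75.
Round up → n = 57.

n = 57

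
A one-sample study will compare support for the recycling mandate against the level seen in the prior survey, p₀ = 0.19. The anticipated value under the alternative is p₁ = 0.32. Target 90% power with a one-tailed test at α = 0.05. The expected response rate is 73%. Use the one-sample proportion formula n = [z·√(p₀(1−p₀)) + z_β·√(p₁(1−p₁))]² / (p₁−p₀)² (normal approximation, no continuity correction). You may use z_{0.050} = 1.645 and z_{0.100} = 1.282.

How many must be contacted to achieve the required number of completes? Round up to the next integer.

n = 126

n = [z_α·√(p₀q₀) + z_β·√(p₁q₁)]² / (p₁ − p₀)²
  = [1.645·√(0.19·0.81) + 1.282·√(0.32·0.68)]² / (0.13)²
  = [1.645·0.3923 + 1.282·0.4665]² / 0.0169
  = [1.2434]² / 0.0169
  = 91.48
Adjust for 73% response: 91.48 / 0.73 = 125.31.
Round up → n = 126.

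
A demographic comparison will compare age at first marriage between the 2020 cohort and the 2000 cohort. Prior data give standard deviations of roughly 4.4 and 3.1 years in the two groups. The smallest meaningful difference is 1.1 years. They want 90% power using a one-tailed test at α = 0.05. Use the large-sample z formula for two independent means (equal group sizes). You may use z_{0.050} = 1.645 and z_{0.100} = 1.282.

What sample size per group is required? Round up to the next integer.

n = 206 per group

n = (z_α + z_β)² · (σ₁² + σ₂²) / δ²
  = (1.645 + 1.282)² · (4.4² + 3.1² = 28.97) / 1.1²
  = 8.5673 · 28.97 / 1.21
  = 205.12
Round up → n = 206 per group.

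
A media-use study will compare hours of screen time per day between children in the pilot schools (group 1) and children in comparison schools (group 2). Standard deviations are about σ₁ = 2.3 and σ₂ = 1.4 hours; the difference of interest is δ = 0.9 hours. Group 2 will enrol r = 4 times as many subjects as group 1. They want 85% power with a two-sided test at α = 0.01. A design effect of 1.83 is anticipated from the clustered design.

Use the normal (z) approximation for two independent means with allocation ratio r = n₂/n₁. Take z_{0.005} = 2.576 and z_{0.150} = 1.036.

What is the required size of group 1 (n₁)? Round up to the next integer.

n₁ = 171

n₁ = (z_{α/2} + z_β)² · (σ₁² + σ₂²/r) / δ²
   = (2.576 + 1.036)² · (2.3² + 1.4²/4) / 0.9²
   = 13.0465 · (5.29 + 0.49) / 0.81
   = 13.0465 · 5.78 / 0.81
   = 93.10
Design effect: 1.83 × 93.10 = 170.37.
Round up → n₁ = 171; n₂ = r·n₁ = 4 × 171 = 684.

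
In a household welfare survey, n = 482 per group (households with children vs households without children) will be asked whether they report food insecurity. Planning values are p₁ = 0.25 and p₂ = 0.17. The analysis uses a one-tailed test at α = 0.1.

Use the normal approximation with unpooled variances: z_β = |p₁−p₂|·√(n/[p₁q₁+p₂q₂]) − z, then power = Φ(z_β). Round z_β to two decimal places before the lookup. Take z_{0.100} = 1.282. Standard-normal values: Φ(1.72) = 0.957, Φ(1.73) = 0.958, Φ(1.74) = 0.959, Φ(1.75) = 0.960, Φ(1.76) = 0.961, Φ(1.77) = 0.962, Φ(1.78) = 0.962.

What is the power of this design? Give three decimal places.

Power ≈ 0.962

z_β = |p₁−p₂|·√(n/[p₁q₁+p₂q₂]) − z_α
    = 0.08 · √(482/0.3286) − 1.282
    = 0.08 · 38.2992 − 1.282
    = 3.0639 − 1.282 = 1.7819 → 1.78
Power = Φ(1.78) = 0.962.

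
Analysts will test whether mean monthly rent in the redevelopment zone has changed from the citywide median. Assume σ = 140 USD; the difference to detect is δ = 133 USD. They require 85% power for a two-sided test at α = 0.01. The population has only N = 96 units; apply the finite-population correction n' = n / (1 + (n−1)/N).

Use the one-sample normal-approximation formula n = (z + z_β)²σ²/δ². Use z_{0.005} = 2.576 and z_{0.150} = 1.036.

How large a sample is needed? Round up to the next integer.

n = 13

n = (z_{α/2} + z_β)² · σ² / δ²
  = (2.576 + 1.036)² · 140² / 133²
  = 13.0465 · 19600 / 17689
  = 14.46
Finite-population correction (N = 96): 14.46 / (1 + (14.46 − 1)/96) = 12.68.
Round up → n = 13.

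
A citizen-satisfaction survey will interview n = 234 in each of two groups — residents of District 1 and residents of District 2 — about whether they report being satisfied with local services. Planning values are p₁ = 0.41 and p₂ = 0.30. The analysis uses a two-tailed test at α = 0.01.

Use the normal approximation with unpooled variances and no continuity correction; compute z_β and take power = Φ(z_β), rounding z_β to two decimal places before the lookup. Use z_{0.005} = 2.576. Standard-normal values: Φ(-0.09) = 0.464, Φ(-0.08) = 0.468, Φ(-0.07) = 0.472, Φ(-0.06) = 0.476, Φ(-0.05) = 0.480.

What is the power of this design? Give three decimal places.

z_β = |p₁−p₂|·√(n/[p₁q₁+p₂q₂]) − z_{α/2}
    = 0.11 · √(234/0.4519) − 2.576
    = 0.11 · 22.7555 − 2.576
    = 2.5031 − 2.576 = -0.0729 → -0.07
Power = Φ(-0.07) = 0.472.

Power ≈ 0.472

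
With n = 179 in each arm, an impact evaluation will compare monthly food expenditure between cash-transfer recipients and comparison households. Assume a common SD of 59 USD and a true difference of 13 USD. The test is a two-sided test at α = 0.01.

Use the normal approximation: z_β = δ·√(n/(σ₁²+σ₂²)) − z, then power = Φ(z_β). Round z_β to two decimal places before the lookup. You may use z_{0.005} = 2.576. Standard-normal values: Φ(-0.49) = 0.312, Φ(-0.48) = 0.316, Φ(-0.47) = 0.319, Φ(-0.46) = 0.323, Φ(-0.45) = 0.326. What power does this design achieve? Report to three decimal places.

z_β = δ·√(n/(σ₁²+σ₂²)) − z_{α/2}
    = 13 · √(179/6962) − 2.576
    = 13 · 0.16035 − 2.576
    = 2.0845 − 2.576 = -0.4915 → -0.49
Power = Φ(-0.49) = 0.312.

Power ≈ 0.312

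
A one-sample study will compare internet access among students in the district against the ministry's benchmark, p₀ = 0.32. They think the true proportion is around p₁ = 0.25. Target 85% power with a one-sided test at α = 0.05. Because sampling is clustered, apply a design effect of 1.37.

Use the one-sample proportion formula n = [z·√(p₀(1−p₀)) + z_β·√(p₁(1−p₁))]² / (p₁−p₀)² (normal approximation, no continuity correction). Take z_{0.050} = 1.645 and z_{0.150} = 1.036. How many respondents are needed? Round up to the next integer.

n = [z_α·√(p₀q₀) + z_β·√(p₁q₁)]² / (p₁ − p₀)²
  = [1.645·√(0.32·0.68) + 1.036·√(0.25·0.75)]² / (-0.07)²
  = [1.645·0.4665 + 1.036·0.4330]² / 0.0049
  = [1.2160]² / 0.0049
  = 301.74
Design effect: 1.37 × 301.74 = 413.39.
Round up → n = 414.

n = 414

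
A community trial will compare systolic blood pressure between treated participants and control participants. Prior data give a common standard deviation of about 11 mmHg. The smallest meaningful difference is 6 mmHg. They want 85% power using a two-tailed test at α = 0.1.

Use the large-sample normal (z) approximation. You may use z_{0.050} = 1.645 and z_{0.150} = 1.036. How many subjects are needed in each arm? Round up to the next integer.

n = 49 per group

n = (z_{α/2} + z_β)² · (σ₁² + σ₂²) / δ²
  = (1.645 + 1.036)² · (2·11² = 242) / 6²
  = 7.1878 · 242 / 36
  = 48.32
Round up → n = 49 per group.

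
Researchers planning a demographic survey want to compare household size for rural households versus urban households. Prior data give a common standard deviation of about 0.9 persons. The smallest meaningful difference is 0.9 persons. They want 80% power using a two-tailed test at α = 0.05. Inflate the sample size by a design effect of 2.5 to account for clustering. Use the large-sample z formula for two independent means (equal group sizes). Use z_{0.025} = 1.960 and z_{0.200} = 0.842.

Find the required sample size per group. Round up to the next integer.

n = (z_{α/2} + z_β)² · (σ₁² + σ₂²) / δ²
  = (1.960 + 0.842)² · (2·0.9² = 1.62) / 0.9²
  = 7.8512 · 1.62 / 0.81
  = 15.70
Design effect: 2.5 × 15.70 = 39.26.
Round up → n = 40 per group.

n = 40 per group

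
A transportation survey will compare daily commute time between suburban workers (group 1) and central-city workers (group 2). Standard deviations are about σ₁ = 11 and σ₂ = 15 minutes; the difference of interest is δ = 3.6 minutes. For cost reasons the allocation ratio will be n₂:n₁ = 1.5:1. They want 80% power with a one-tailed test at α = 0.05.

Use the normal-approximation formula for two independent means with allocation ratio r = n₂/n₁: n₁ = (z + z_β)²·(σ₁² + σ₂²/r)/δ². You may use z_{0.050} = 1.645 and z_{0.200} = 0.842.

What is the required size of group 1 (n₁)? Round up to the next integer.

n₁ = 130

n₁ = (z_α + z_β)² · (σ₁² + σ₂²/r) / δ²
   = (1.645 + 0.842)² · (11² + 15²/1.5) / 3.6²
   = 6.1852 · (121 + 150) / 12.96
   = 6.1852 · 271 / 12.96
   = 129.33
Round up → n₁ = 130; n₂ = r·n₁ = 1.5 × 130 = 195.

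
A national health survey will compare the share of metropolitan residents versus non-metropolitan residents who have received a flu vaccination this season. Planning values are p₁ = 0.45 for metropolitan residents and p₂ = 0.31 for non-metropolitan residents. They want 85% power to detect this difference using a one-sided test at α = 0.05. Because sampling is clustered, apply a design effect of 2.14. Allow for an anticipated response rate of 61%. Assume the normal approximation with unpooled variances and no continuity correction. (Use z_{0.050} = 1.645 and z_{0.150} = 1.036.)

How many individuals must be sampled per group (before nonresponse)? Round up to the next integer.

n = 594 per group

n = (z_α + z_β)² · [p₁(1−p₁) + p₂(1−p₂)] / (p₁ − p₂)²
  = (1.645 + 1.036)² · (0.45·0.55 + 0.31·0.69) / (0.14)²
  = (2.681)² · (0.2475 + 0.2139) / 0.0196
  = 7.1878 · 0.4614 / 0.0196
  = 169.21
Design effect: 2.14 × 169.21 = 362.10.
Adjust for 61% response: 362.10 / 0.61 = 593.61.
Round up → n = 594 per group.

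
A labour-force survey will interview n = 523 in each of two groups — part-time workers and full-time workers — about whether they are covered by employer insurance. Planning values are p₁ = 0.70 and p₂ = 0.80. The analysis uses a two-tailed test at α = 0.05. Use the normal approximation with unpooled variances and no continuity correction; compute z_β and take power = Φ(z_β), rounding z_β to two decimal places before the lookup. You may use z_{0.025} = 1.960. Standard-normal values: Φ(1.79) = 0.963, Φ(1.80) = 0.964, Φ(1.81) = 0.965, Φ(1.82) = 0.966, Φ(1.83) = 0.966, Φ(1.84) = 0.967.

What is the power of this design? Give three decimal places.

Power ≈ 0.964

z_β = |p₁−p₂|·√(n/[p₁q₁+p₂q₂]) − z_{α/2}
    = 0.10 · √(523/0.3700) − 1.960
    = 0.10 · 37.5967 − 1.960
    = 3.7597 − 1.960 = 1.7997 → 1.80
Power = Φ(1.80) = 0.964.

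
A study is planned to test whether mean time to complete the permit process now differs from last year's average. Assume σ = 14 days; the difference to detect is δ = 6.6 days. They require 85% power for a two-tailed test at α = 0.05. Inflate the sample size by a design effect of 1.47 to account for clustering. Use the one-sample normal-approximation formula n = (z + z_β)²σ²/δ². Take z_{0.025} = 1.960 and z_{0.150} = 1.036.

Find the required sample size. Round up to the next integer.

n = 60

n = (z_{α/2} + z_β)² · σ² / δ²
  = (1.960 + 1.036)² · 14² / 6.6²
  = 8.9760 · 196 / 43.56
  = 40.39
Design effect: 1.47 × 40.39 = 59.37.
Round up → n = 60.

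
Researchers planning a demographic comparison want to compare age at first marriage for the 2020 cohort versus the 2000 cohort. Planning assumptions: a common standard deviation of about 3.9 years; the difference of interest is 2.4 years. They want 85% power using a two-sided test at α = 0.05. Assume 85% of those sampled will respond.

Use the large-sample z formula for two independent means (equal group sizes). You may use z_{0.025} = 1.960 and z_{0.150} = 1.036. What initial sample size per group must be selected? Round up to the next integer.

n = (z_{α/2} + z_β)² · (σ₁² + σ₂²) / δ²
  = (1.960 + 1.036)² · (2·3.9² = 30.42) / 2.4²
  = 8.9760 · 30.42 / 5.76
  = 47.40
Adjust for 85% response: 47.40 / 0.85 = 55.77.
Round up → n = 56 per group.

n = 56 per group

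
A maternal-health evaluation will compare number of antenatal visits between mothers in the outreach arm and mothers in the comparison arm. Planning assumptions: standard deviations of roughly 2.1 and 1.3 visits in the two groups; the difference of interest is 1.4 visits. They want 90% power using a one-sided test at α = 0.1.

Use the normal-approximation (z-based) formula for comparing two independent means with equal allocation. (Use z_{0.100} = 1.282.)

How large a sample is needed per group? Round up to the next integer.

n = (z_α + z_β)² · (σ₁² + σ₂²) / δ²
  = (1.282 + 1.282)² · (2.1² + 1.3² = 6.1) / 1.4²
  = 6.5741 · 6.1 / 1.96
  = 20.46
Round up → n = 21 per group.

n = 21 per group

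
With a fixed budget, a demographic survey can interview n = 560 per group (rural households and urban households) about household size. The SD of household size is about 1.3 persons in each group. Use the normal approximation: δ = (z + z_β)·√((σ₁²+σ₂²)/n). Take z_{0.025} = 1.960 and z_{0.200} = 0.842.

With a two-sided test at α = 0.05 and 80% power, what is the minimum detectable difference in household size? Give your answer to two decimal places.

Minimum detectable difference ≈ 0.22 persons

δ = (z_{α/2} + z_β) · √((σ₁²+σ₂²)/n)
  = (1.960 + 0.842) · √(3.38/560)
  = 2.802 · √0.00604
  = 2.802 · 0.0777
  = 0.2177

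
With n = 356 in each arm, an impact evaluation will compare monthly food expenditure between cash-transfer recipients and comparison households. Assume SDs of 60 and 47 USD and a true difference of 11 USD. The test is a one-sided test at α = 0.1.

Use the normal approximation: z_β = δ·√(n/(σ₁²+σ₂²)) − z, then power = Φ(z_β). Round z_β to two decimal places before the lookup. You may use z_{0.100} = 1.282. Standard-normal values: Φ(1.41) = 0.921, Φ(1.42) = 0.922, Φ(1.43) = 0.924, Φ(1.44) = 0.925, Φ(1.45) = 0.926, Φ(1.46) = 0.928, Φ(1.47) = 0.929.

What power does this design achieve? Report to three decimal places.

z_β = δ·√(n/(σ₁²+σ₂²)) − z_α
    = 11 · √(356/5809) − 1.282
    = 11 · 0.24756 − 1.282
    = 2.7231 − 1.282 = 1.4411 → 1.44
Power = Φ(1.44) = 0.925.

Power ≈ 0.925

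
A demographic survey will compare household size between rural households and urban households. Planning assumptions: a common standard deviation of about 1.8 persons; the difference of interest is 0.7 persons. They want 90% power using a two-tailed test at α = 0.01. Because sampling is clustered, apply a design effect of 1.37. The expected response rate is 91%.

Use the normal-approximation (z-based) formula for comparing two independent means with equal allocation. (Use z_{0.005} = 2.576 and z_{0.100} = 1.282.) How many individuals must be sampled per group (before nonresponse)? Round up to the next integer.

n = 297 per group

n = (z_{α/2} + z_β)² · (σ₁² + σ₂²) / δ²
  = (2.576 + 1.282)² · (2·1.8² = 6.48) / 0.7²
  = 14.8842 · 6.48 / 0.49
  = 196.84
Design effect: 1.37 × 196.84 = 269.66.
Adjust for 91% response: 269.66 / 0.91 = 296.33.
Round up → n = 297 per group.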